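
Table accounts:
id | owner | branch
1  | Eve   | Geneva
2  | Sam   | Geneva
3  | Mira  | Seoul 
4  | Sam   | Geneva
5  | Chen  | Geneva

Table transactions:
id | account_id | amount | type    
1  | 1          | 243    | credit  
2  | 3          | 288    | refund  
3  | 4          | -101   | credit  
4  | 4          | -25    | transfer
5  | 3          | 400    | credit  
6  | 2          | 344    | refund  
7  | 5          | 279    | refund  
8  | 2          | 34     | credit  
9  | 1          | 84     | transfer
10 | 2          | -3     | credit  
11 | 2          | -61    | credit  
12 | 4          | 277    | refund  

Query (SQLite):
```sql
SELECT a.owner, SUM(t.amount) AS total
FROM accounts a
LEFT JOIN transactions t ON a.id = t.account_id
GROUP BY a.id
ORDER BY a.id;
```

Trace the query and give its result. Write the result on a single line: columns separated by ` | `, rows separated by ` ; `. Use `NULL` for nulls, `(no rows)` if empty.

Eve | 327 ; Sam | 314 ; Mira | 688 ; Sam | 151 ; Chen | 279

LEFT JOIN keeps every accounts row; unmatched ones get NULL for transactions columns.
Group by accounts.id and compute SUM(t.amount). SUM over an all-NULL group is NULL.
  1: ids {1, 9} → SUM(t.amount)=327
  2: ids {6, 8, 10, 11} → SUM(t.amount)=314
  3: ids {2, 5} → SUM(t.amount)=688
  4: ids {3, 4, 12} → SUM(t.amount)=151
  5: ids {7} → SUM(t.amount)=279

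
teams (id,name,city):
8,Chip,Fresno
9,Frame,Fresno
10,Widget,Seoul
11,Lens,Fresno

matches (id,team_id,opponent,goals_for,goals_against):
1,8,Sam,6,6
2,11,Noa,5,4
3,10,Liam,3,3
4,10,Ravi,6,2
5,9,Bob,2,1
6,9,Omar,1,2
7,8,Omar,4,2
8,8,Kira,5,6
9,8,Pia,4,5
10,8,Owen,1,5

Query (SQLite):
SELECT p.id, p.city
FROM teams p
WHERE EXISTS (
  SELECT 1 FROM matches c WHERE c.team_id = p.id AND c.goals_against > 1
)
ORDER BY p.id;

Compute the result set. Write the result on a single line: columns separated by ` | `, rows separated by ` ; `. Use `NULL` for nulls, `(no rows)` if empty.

For each teams row, check whether any matches with matching team_id has goals_against > 1.
Keep rows where that is true.

8 | Fresno ; 9 | Fresno ; 10 | Seoul ; 11 | Fresno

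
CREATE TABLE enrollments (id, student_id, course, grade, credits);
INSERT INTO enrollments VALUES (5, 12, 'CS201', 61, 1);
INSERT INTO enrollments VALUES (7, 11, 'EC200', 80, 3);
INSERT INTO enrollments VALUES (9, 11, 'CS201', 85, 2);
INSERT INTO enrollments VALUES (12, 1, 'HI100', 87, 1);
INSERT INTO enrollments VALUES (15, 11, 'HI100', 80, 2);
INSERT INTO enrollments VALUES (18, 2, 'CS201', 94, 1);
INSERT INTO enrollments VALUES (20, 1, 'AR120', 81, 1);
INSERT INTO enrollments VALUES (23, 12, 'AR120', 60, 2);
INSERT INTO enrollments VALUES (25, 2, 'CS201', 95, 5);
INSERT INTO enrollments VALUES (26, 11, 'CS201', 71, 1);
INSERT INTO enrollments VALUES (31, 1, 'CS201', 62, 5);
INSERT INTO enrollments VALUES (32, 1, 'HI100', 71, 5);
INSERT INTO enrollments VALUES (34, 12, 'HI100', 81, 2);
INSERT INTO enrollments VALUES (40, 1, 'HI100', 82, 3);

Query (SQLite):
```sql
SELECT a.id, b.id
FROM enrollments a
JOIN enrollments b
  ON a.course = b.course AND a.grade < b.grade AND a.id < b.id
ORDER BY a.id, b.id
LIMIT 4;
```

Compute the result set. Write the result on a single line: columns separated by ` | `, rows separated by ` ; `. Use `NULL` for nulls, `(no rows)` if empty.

5 | 9 ; 5 | 18 ; 5 | 25 ; 5 | 26

Pairs (a,b) with same course, a.grade < b.grade, a.id < b.id.
course groups: AR120:{20,23} CS201:{5,9,18,25,26,31} EC200:{7} HI100:{12,15,32,34,40}
Ordered by (a.id, b.id); first 4.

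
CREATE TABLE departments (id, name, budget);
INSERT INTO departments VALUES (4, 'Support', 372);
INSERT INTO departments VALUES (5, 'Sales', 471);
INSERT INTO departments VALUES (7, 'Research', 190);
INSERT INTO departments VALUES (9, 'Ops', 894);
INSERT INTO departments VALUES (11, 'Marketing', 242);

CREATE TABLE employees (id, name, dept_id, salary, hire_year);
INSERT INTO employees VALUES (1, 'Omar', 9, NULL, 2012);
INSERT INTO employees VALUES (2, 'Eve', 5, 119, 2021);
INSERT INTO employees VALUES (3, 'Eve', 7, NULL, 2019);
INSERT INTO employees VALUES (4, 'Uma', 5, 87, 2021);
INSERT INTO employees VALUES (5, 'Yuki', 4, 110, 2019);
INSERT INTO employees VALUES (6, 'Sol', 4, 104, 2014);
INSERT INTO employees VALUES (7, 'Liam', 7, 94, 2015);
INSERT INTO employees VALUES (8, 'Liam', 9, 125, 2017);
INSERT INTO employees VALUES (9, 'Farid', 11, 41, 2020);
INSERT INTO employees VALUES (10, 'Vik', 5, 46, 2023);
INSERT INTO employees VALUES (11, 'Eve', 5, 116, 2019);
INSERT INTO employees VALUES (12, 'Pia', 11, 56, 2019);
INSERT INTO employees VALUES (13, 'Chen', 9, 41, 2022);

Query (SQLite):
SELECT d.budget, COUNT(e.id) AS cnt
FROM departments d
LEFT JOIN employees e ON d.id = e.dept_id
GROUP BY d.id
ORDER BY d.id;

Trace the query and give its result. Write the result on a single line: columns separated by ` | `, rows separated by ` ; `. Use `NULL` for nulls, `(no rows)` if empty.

372 | 2 ; 471 | 4 ; 190 | 2 ; 894 | 3 ; 242 | 2

LEFT JOIN keeps every departments row; unmatched ones get NULL for employees columns.
Group by departments.id and compute COUNT(e.id). COUNT(col) of an all-NULL group is 0.
  4: ids {5, 6} → COUNT(e.id)=2
  5: ids {2, 4, 10, 11} → COUNT(e.id)=4
  7: ids {3, 7} → COUNT(e.id)=2
  9: ids {1, 8, 13} → COUNT(e.id)=3
  11: ids {9, 12} → COUNT(e.id)=2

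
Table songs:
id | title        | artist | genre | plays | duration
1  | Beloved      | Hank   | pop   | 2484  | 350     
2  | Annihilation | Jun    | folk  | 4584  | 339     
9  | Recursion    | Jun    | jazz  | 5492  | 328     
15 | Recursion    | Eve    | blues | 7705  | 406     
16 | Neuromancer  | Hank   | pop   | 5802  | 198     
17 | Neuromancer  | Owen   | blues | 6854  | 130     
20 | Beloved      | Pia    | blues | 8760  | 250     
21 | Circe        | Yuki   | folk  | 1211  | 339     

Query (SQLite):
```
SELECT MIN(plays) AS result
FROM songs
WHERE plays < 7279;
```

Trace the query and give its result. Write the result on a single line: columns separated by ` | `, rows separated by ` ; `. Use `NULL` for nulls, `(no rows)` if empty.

1211

Rows where plays < 7279 → plays values: [2484, 4584, 5492, 5802, 6854, 1211].
MIN of non-NULL values = 1211.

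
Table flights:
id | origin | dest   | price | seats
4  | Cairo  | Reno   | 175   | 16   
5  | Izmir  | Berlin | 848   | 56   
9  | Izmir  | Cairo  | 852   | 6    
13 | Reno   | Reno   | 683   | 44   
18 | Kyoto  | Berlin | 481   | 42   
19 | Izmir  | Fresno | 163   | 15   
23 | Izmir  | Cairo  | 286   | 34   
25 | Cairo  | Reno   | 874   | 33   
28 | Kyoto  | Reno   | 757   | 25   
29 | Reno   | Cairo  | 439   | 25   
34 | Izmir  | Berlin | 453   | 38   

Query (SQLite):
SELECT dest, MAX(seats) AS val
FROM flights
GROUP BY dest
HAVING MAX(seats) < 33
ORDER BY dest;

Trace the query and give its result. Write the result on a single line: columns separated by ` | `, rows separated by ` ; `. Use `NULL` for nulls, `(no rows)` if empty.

Fresno | 15

Partition flights by dest; compute MAX(seats) within each group.
HAVING: keep groups where MAX(seats) < 33.
  Berlin: ids {5, 18, 34} → MAX(seats)=56
  Cairo: ids {9, 23, 29} → MAX(seats)=34
  Fresno: ids {19} → MAX(seats)=15
  Reno: ids {4, 13, 25, 28} → MAX(seats)=44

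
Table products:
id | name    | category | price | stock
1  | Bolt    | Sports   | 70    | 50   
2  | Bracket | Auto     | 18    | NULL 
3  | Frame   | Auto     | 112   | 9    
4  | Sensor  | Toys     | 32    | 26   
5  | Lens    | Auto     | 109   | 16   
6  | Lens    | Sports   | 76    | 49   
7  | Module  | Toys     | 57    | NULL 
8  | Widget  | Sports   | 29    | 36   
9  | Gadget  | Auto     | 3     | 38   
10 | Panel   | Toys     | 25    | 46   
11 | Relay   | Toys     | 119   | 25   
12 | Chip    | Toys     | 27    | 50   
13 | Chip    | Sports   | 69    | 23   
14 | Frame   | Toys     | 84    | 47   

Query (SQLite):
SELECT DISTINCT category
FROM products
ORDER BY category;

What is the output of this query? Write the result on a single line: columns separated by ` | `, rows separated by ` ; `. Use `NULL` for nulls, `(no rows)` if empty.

Collect distinct category values from products.

Auto ; Sports ; Toys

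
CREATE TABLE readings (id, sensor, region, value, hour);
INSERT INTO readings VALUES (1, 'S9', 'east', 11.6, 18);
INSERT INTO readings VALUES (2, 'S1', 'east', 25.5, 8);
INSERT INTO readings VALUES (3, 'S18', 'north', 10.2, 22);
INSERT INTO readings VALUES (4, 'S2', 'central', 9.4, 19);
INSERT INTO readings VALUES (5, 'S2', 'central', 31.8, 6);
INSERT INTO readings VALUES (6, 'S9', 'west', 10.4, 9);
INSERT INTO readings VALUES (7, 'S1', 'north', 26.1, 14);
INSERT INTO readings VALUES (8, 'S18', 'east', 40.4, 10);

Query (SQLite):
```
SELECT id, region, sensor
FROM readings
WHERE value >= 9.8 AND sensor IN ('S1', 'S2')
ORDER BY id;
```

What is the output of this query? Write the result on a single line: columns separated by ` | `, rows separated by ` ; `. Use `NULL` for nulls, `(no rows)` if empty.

value >= 9.8: ids {1, 2, 3, 5, 6, 7, 8}
sensor IN ('S1', 'S2'): ids {2, 4, 5, 7}
Combine with AND.

2 | east | S1 ; 5 | central | S2 ; 7 | north | S1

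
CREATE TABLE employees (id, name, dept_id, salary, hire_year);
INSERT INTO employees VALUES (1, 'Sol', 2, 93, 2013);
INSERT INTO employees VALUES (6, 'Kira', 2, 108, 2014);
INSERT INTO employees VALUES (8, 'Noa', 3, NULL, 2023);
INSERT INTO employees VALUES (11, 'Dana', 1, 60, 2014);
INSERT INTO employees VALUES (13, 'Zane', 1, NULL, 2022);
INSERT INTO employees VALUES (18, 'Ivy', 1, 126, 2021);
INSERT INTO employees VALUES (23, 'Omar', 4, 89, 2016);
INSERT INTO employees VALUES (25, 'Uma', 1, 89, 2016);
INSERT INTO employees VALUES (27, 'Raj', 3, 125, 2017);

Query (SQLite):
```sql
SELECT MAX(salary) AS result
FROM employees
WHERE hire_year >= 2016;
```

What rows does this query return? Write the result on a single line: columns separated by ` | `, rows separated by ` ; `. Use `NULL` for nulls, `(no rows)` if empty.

126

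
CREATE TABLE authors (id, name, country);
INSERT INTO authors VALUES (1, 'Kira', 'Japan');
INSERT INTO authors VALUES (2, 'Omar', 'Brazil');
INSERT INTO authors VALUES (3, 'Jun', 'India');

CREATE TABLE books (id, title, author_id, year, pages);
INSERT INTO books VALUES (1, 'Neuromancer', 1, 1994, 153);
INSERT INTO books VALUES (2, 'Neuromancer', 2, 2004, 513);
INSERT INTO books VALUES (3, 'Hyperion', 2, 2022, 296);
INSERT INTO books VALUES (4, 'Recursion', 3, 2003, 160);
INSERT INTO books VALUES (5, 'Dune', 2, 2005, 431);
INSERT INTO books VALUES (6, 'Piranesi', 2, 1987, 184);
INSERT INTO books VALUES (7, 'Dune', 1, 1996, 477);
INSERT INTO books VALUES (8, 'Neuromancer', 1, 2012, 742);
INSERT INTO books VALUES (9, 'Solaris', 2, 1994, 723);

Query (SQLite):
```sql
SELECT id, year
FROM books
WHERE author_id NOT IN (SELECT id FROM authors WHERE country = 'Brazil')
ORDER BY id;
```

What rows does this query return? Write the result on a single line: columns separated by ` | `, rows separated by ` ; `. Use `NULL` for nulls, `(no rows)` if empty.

Inner query: authors.id where country = 'Brazil'.
Outer: keep books rows whose author_id is not in that set.
Inner query → {2}

1 | 1994 ; 4 | 2003 ; 7 | 1996 ; 8 | 2012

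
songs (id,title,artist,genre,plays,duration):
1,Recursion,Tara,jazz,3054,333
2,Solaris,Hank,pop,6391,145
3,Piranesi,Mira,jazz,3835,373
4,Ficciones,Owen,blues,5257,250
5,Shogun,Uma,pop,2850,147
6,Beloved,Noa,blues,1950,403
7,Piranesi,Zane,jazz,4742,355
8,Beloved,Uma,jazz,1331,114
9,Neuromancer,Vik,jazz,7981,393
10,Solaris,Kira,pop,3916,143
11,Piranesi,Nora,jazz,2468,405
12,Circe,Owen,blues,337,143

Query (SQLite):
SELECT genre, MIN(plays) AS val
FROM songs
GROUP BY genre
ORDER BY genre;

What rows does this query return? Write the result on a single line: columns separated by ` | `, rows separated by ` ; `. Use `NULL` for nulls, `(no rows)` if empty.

blues | 337 ; jazz | 1331 ; pop | 2850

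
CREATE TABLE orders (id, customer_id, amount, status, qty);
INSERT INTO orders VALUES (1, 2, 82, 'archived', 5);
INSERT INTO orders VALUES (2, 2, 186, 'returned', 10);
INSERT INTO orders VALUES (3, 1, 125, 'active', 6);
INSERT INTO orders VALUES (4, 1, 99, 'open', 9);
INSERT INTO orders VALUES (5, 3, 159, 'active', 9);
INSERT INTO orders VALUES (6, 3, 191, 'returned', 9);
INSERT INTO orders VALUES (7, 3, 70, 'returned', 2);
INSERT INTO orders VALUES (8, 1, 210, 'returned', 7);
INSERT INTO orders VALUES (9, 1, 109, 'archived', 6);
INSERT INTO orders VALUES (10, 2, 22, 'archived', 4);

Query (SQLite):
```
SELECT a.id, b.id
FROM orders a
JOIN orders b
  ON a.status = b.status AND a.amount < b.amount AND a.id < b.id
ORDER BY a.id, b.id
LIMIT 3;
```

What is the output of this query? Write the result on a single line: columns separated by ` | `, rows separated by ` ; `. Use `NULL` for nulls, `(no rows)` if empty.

1 | 9 ; 2 | 6 ; 2 | 8

Pairs (a,b) with same status, a.amount < b.amount, a.id < b.id.
status groups: active:{3,5} archived:{1,9,10} open:{4} returned:{2,6,7,8}
Ordered by (a.id, b.id); first 3.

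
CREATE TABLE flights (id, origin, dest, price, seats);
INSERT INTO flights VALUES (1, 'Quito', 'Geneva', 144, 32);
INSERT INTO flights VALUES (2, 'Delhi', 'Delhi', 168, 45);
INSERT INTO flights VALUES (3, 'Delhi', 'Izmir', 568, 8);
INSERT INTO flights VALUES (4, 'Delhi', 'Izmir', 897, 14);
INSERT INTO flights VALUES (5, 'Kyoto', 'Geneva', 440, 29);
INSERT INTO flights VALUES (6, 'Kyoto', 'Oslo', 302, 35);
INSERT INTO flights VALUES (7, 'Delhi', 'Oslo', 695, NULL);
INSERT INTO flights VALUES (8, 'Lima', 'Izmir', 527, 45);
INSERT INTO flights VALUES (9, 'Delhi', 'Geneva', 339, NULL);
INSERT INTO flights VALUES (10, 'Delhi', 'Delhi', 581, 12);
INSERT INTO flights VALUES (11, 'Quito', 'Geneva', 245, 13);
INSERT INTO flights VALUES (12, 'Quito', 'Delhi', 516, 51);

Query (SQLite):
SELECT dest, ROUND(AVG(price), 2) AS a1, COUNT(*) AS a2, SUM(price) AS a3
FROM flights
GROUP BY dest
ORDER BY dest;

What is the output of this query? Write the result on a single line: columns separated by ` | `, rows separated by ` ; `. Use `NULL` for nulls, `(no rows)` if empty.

Group flights by dest.
Per group compute: ROUND(AVG(price), 2), COUNT(*), SUM(price).
  Delhi: ids {2, 10, 12} → ROUND(AVG(price), 2)=421.67, COUNT(*)=3, SUM(price)=1265
  Geneva: ids {1, 5, 9, 11} → ROUND(AVG(price), 2)=292, COUNT(*)=4, SUM(price)=1168
  Izmir: ids {3, 4, 8} → ROUND(AVG(price), 2)=664, COUNT(*)=3, SUM(price)=1992
  Oslo: ids {6, 7} → ROUND(AVG(price), 2)=498.5, COUNT(*)=2, SUM(price)=997

Delhi | 421.67 | 3 | 1265 ; Geneva | 292 | 4 | 1168 ; Izmir | 664 | 3 | 1992 ; Oslo | 498.5 | 2 | 997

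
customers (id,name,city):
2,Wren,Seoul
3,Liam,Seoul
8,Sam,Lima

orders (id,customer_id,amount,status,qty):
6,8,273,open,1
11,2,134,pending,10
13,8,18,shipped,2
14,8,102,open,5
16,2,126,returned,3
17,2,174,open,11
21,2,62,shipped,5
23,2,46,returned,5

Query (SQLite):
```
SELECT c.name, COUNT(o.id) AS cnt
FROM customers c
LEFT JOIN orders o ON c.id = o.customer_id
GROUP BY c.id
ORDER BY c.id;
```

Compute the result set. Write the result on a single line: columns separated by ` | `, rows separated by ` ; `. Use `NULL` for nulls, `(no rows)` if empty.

LEFT JOIN keeps every customers row; unmatched ones get NULL for orders columns.
Group by customers.id and compute COUNT(o.id). COUNT(col) of an all-NULL group is 0.
  2: ids {11, 16, 17, 21, 23} → COUNT(o.id)=5
  3: ids {—} → COUNT(o.id)=0
  8: ids {6, 13, 14} → COUNT(o.id)=3

Wren | 5 ; Liam | 0 ; Sam | 3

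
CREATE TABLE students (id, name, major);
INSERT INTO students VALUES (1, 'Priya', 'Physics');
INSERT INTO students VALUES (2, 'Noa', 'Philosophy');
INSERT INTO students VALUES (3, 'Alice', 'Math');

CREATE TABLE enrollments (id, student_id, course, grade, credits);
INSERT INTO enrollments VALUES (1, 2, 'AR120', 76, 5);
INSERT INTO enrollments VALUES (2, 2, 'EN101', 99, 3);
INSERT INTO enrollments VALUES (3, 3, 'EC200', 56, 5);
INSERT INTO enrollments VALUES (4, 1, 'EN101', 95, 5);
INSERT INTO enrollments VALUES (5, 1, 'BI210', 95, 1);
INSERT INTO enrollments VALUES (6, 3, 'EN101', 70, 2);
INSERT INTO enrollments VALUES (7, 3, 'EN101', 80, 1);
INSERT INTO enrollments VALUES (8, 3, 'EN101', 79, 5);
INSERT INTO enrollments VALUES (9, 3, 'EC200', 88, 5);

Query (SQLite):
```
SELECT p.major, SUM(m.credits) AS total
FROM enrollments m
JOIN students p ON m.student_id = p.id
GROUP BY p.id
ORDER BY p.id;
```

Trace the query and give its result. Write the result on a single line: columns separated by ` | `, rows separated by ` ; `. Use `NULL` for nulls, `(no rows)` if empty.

Join each enrollments row to its students via student_id.
Group joined rows by students.id; compute SUM(m.credits) per group.
  1: ids {4, 5} → SUM(m.credits)=6
  2: ids {1, 2} → SUM(m.credits)=8
  3: ids {3, 6, 7, 8, 9} → SUM(m.credits)=18

Physics | 6 ; Philosophy | 8 ; Math | 18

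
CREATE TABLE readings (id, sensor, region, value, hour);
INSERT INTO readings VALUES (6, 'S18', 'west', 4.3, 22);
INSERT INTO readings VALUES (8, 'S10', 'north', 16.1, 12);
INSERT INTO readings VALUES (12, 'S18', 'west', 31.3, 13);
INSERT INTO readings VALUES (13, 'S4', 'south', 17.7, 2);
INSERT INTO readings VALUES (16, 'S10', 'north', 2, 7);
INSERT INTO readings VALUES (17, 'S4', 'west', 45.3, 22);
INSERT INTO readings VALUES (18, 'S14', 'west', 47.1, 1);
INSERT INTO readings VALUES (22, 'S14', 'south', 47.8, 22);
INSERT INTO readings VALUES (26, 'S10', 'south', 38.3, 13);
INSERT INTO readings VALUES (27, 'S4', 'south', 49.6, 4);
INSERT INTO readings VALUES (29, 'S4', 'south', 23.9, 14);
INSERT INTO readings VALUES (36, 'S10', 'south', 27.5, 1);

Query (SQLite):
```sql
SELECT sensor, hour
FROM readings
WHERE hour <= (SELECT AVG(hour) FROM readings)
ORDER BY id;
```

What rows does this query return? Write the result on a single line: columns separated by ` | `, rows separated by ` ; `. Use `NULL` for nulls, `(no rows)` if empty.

S4 | 2 ; S10 | 7 ; S14 | 1 ; S4 | 4 ; S10 | 1

Scalar subquery: AVG(hour) over all readings rows = 11.083333 (≈; comparison uses full precision).
Keep rows where hour <= that value.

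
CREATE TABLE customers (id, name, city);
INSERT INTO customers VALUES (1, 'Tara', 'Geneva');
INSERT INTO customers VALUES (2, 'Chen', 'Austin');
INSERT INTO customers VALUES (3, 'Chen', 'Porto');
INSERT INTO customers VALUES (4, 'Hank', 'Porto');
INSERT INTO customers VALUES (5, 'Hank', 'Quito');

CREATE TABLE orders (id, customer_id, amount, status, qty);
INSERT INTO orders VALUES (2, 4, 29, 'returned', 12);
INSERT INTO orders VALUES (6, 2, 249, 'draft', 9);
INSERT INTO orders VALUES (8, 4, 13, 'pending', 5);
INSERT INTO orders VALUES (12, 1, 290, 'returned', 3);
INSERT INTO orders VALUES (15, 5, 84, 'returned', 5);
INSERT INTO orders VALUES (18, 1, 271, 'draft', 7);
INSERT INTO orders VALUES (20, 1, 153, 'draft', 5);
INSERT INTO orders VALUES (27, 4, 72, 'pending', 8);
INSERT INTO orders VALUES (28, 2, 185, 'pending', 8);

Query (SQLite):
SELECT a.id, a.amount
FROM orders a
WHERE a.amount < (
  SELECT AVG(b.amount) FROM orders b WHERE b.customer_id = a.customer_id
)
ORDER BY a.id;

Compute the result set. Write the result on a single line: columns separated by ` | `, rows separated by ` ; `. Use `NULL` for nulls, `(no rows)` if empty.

2 | 29 ; 8 | 13 ; 20 | 153 ; 28 | 185

For each orders row a, compute AVG(amount) over rows sharing a.customer_id.
Keep row a if a.amount < that per-group AVG.
  customer_id=1: AVG(amount) = 238.0
  customer_id=2: AVG(amount) = 217.0
  customer_id=4: AVG(amount) = 38.0
  customer_id=5: AVG(amount) = 84.0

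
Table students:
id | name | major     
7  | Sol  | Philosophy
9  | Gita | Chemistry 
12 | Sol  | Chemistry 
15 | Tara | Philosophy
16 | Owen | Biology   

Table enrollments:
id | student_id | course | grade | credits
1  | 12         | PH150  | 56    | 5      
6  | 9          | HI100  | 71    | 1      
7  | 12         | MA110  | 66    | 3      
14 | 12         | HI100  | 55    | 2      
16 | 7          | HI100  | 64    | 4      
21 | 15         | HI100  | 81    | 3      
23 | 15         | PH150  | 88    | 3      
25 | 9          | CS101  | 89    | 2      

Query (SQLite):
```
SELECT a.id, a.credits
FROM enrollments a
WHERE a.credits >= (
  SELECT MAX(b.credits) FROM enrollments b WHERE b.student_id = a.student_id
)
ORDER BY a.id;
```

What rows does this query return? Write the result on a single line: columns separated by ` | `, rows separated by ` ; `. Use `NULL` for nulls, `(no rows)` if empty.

1 | 5 ; 16 | 4 ; 21 | 3 ; 23 | 3 ; 25 | 2

For each enrollments row a, compute MAX(credits) over rows sharing a.student_id.
Keep row a if a.credits >= that per-group MAX.
  student_id=7: MAX(credits) = 4
  student_id=9: MAX(credits) = 2
  student_id=12: MAX(credits) = 5
  student_id=15: MAX(credits) = 3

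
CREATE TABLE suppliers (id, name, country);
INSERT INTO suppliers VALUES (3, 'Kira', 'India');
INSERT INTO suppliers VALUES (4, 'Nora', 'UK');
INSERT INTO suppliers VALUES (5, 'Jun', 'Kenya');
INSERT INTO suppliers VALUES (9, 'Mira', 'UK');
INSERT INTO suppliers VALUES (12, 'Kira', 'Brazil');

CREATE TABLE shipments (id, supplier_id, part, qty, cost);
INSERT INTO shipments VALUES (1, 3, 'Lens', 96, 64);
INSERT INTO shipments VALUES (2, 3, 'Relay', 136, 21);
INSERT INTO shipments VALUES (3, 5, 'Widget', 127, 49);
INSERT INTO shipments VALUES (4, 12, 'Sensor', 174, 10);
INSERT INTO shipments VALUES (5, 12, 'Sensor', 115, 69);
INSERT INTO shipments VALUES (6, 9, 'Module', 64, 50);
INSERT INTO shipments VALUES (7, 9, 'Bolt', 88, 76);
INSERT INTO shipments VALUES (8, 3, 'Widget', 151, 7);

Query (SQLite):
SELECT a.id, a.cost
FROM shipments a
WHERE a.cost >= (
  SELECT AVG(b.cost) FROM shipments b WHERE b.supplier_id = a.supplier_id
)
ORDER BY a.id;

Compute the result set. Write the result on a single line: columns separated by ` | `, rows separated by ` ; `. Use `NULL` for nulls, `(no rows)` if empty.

For each shipments row a, compute AVG(cost) over rows sharing a.supplier_id.
Keep row a if a.cost >= that per-group AVG.
  supplier_id=3: AVG(cost) = 30.666667
  supplier_id=5: AVG(cost) = 49.0
  supplier_id=9: AVG(cost) = 63.0
  supplier_id=12: AVG(cost) = 39.5

1 | 64 ; 3 | 49 ; 5 | 69 ; 7 | 76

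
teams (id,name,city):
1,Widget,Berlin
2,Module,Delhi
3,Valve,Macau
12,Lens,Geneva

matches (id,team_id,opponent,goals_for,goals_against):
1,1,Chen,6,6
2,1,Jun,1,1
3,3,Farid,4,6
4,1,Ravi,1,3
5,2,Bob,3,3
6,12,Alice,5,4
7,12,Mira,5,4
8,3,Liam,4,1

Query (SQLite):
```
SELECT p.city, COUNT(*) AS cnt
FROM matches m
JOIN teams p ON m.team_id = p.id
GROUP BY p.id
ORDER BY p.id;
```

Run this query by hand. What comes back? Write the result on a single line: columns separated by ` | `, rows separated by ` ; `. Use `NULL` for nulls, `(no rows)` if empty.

Join each matches row to its teams via team_id.
Group joined rows by teams.id; compute COUNT(*) per group.
  1: ids {1, 2, 4} → COUNT(*)=3
  2: ids {5} → COUNT(*)=1
  3: ids {3, 8} → COUNT(*)=2
  12: ids {6, 7} → COUNT(*)=2

Berlin | 3 ; Delhi | 1 ; Macau | 2 ; Geneva | 2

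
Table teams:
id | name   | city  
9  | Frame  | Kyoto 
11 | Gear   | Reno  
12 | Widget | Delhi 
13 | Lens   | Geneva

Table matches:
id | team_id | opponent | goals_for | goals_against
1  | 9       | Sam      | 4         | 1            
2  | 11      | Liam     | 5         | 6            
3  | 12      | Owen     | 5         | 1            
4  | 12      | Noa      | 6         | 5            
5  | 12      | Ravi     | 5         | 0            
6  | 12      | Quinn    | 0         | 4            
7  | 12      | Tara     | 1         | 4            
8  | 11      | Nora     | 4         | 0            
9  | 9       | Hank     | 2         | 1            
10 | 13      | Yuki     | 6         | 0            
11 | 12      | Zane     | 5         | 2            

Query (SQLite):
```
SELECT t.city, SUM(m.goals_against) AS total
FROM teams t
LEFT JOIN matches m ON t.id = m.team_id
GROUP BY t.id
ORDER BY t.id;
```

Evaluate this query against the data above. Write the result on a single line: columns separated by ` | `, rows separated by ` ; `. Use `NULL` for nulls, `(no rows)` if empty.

LEFT JOIN keeps every teams row; unmatched ones get NULL for matches columns.
Group by teams.id and compute SUM(m.goals_against). SUM over an all-NULL group is NULL.
  9: ids {1, 9} → SUM(m.goals_against)=2
  11: ids {2, 8} → SUM(m.goals_against)=6
  12: ids {3, 4, 5, 6, 7, 11} → SUM(m.goals_against)=16
  13: ids {10} → SUM(m.goals_against)=0

Kyoto | 2 ; Reno | 6 ; Delhi | 16 ; Geneva | 0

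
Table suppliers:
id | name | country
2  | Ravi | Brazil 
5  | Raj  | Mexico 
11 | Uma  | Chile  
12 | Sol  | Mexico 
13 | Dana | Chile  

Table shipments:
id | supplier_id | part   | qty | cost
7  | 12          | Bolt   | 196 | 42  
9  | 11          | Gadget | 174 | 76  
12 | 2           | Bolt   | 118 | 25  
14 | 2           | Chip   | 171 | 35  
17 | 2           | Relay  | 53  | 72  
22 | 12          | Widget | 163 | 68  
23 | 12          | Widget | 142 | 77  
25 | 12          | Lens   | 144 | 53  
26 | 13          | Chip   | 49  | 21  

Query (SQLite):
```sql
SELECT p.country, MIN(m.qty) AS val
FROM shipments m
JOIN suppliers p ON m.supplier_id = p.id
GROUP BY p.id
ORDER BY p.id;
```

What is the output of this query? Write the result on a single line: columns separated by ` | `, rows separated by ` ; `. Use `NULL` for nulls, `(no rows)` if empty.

Join each shipments row to its suppliers via supplier_id.
Group joined rows by suppliers.id; compute MIN(m.qty) per group.
  2: ids {12, 14, 17} → MIN(m.qty)=53
  11: ids {9} → MIN(m.qty)=174
  12: ids {7, 22, 23, 25} → MIN(m.qty)=142
  13: ids {26} → MIN(m.qty)=49

Brazil | 53 ; Chile | 174 ; Mexico | 142 ; Chile | 49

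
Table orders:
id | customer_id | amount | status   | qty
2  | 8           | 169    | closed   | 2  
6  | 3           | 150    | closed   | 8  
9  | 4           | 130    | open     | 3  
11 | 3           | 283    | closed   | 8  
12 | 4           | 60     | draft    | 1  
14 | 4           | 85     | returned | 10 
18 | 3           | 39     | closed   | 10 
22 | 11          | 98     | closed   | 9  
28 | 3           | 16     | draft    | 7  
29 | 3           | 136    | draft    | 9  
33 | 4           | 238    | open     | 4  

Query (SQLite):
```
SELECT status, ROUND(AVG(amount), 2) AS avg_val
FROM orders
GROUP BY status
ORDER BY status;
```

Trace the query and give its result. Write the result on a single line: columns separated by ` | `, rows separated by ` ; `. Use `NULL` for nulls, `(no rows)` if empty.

closed | 147.8 ; draft | 70.67 ; open | 184 ; returned | 85

Partition orders by status; compute ROUND(AVG(amount), 2) within each group.
  closed: ids {2, 6, 11, 18, 22} → ROUND(AVG(amount), 2)=147.8
  draft: ids {12, 28, 29} → ROUND(AVG(amount), 2)=70.67
  open: ids {9, 33} → ROUND(AVG(amount), 2)=184
  returned: ids {14} → ROUND(AVG(amount), 2)=85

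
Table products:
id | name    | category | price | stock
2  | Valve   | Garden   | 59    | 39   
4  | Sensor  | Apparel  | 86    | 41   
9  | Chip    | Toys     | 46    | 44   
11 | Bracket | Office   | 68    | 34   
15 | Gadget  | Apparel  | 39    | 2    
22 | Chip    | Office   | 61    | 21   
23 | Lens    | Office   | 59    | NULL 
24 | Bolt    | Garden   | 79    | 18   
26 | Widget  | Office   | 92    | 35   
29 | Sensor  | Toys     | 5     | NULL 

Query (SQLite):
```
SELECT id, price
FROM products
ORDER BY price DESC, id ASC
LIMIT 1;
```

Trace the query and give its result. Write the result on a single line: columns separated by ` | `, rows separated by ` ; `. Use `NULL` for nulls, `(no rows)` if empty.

Sort by price desc, tiebreak id asc: (92, id=26), (86, id=4), (79, id=24), (68, id=11) …. Take first 1.

26 | 92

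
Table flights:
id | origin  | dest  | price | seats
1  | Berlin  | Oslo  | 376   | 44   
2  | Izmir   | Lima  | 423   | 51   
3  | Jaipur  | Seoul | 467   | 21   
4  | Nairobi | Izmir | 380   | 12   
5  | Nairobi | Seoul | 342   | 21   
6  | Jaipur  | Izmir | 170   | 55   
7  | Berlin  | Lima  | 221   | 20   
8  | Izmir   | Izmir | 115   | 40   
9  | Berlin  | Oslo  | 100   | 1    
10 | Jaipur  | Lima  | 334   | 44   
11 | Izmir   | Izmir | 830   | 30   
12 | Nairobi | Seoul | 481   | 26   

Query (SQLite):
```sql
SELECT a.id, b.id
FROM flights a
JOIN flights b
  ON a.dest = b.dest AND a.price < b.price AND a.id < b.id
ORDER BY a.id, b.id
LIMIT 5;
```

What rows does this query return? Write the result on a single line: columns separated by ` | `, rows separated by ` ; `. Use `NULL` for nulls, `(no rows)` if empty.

Pairs (a,b) with same dest, a.price < b.price, a.id < b.id.
dest groups: Izmir:{4,6,8,11} Lima:{2,7,10} Oslo:{1,9} Seoul:{3,5,12}
Ordered by (a.id, b.id); first 5.

3 | 12 ; 4 | 11 ; 5 | 12 ; 6 | 11 ; 7 | 10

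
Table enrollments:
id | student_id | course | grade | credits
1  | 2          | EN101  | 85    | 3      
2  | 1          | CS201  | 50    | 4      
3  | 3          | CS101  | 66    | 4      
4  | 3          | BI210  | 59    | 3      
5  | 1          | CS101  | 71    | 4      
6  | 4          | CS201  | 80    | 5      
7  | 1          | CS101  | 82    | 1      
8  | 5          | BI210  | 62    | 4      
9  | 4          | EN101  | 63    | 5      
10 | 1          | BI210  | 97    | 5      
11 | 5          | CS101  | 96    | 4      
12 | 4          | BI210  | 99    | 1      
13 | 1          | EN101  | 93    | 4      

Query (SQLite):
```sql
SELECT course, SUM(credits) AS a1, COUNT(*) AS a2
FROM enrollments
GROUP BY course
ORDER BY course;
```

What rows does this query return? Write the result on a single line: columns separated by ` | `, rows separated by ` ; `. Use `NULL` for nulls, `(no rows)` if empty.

Group enrollments by course.
Per group compute: SUM(credits), COUNT(*).
  BI210: ids {4, 8, 10, 12} → SUM(credits)=13, COUNT(*)=4
  CS101: ids {3, 5, 7, 11} → SUM(credits)=13, COUNT(*)=4
  CS201: ids {2, 6} → SUM(credits)=9, COUNT(*)=2
  EN101: ids {1, 9, 13} → SUM(credits)=12, COUNT(*)=3

BI210 | 13 | 4 ; CS101 | 13 | 4 ; CS201 | 9 | 2 ; EN101 | 12 | 3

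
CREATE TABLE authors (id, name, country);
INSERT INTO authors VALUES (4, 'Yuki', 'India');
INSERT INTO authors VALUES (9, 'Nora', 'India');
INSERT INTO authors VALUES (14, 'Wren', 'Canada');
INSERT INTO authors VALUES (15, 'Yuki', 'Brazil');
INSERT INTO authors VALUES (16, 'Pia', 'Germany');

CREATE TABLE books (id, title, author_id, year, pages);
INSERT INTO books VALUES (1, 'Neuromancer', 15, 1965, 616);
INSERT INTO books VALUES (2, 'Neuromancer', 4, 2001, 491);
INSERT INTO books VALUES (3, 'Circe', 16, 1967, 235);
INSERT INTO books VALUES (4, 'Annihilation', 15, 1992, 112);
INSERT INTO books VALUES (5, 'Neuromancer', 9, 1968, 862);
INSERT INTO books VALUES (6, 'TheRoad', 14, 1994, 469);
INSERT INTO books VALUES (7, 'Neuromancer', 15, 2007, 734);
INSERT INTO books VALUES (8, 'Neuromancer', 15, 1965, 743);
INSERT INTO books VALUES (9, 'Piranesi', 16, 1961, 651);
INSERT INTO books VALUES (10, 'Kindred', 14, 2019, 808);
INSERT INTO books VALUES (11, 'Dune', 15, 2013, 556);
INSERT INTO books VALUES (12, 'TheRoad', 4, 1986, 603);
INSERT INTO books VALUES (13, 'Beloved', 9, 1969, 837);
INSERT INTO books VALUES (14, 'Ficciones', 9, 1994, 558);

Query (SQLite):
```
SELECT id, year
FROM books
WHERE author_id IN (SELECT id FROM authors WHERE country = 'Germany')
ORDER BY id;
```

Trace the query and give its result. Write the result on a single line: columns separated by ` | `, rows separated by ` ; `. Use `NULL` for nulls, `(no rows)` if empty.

Inner query: authors.id where country = 'Germany'.
Outer: keep books rows whose author_id is in that set.
Inner query → {16}

3 | 1967 ; 9 | 1961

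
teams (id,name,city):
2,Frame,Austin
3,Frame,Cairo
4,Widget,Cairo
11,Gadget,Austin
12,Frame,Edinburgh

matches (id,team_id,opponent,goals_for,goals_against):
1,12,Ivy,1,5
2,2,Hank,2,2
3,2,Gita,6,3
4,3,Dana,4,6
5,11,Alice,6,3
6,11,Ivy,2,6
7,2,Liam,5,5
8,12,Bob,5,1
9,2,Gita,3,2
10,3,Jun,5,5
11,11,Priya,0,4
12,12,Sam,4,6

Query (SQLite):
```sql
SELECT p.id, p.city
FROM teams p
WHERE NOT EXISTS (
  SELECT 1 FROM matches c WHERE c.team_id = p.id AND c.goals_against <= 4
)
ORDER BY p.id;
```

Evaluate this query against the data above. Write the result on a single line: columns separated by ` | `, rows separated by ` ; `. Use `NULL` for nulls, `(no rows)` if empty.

3 | Cairo ; 4 | Cairo

For each teams row, check whether any matches with matching team_id has goals_against <= 4.
Keep rows where that is false.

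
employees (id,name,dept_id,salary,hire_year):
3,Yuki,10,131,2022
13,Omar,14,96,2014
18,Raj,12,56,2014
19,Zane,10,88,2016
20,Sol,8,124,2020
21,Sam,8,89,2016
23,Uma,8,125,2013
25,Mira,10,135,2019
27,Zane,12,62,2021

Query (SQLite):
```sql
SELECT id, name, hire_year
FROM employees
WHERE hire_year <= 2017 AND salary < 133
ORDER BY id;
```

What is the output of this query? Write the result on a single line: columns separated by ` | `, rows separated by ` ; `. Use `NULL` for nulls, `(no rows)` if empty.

hire_year <= 2017: ids {13, 18, 19, 21, 23}
salary < 133: ids {3, 13, 18, 19, 20, 21, 23, 27}
Combine with AND.

13 | Omar | 2014 ; 18 | Raj | 2014 ; 19 | Zane | 2016 ; 21 | Sam | 2016 ; 23 | Uma | 2013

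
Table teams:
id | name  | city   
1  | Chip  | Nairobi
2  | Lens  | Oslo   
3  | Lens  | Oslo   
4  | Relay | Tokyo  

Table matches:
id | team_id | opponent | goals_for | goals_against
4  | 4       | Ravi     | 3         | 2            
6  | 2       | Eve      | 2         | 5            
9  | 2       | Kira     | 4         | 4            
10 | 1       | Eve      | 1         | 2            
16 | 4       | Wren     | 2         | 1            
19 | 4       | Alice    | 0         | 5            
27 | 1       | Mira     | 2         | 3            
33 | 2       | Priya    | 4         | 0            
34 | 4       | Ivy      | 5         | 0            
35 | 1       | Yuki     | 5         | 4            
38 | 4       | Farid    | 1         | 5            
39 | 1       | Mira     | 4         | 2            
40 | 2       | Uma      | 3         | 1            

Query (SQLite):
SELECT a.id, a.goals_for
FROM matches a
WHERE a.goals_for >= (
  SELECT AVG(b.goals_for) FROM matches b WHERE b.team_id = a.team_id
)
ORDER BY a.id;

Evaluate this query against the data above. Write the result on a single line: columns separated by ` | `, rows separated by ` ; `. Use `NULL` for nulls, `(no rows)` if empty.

For each matches row a, compute AVG(goals_for) over rows sharing a.team_id.
Keep row a if a.goals_for >= that per-group AVG.
  team_id=1: AVG(goals_for) = 3.0
  team_id=2: AVG(goals_for) = 3.25
  team_id=4: AVG(goals_for) = 2.2

4 | 3 ; 9 | 4 ; 33 | 4 ; 34 | 5 ; 35 | 5 ; 39 | 4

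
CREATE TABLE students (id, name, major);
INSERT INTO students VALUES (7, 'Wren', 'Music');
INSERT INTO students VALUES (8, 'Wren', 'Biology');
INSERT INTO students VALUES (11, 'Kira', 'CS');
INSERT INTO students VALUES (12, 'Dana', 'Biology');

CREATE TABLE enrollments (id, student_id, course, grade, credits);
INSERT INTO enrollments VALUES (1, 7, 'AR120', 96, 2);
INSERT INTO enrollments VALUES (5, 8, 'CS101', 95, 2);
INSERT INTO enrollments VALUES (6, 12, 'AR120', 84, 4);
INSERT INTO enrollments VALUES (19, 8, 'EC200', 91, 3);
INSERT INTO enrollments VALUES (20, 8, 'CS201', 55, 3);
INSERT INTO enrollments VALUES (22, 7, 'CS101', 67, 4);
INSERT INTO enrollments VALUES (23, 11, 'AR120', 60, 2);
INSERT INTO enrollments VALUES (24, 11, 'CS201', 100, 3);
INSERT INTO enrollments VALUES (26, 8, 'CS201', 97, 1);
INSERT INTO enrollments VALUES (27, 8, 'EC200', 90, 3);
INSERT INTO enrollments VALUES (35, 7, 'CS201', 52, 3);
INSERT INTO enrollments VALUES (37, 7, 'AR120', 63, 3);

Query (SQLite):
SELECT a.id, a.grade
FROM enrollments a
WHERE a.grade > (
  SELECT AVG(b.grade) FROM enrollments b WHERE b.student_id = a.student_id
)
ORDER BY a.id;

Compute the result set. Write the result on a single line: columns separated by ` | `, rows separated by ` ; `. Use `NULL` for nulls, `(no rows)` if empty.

For each enrollments row a, compute AVG(grade) over rows sharing a.student_id.
Keep row a if a.grade > that per-group AVG.
  student_id=7: AVG(grade) = 69.5
  student_id=8: AVG(grade) = 85.6
  student_id=11: AVG(grade) = 80.0
  student_id=12: AVG(grade) = 84.0

1 | 96 ; 5 | 95 ; 19 | 91 ; 24 | 100 ; 26 | 97 ; 27 | 90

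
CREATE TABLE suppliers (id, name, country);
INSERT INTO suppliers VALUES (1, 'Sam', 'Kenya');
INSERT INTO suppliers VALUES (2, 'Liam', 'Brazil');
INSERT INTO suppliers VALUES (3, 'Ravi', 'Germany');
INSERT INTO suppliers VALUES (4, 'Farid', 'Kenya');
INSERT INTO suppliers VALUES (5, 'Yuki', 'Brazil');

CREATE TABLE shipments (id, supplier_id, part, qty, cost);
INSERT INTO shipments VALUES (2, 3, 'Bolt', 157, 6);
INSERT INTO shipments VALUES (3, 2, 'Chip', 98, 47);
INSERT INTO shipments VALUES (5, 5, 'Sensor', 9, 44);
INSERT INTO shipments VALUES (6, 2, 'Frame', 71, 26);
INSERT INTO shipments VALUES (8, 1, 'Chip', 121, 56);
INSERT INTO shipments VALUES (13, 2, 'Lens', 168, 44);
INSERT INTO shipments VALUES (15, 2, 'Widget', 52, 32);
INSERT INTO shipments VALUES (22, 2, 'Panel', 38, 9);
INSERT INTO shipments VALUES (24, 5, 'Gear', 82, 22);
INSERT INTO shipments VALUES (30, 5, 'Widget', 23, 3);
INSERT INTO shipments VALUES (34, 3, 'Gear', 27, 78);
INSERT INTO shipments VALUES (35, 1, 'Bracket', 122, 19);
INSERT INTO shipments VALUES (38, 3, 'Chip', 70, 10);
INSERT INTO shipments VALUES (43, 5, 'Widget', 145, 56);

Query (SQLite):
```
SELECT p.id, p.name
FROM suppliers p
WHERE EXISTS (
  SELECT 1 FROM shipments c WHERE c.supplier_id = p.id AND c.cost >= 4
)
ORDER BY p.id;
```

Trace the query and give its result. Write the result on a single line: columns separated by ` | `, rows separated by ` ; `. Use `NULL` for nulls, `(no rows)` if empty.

1 | Sam ; 2 | Liam ; 3 | Ravi ; 5 | Yuki

For each suppliers row, check whether any shipments with matching supplier_id has cost >= 4.
Keep rows where that is true.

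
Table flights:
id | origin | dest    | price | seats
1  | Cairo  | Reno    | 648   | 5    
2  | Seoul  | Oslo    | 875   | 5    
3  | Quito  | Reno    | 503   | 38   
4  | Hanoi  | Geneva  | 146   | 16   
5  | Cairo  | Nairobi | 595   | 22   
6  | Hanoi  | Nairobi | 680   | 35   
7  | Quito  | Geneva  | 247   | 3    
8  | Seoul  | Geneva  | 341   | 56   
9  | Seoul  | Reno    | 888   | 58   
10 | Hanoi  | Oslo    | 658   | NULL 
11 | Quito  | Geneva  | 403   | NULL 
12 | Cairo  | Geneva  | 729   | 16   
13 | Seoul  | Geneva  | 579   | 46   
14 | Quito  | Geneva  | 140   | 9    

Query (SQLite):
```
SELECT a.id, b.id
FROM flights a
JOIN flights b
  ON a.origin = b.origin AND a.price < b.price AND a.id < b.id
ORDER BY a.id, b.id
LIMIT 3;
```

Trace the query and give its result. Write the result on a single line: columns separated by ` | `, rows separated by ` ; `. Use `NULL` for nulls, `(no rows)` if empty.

1 | 12 ; 2 | 9 ; 4 | 6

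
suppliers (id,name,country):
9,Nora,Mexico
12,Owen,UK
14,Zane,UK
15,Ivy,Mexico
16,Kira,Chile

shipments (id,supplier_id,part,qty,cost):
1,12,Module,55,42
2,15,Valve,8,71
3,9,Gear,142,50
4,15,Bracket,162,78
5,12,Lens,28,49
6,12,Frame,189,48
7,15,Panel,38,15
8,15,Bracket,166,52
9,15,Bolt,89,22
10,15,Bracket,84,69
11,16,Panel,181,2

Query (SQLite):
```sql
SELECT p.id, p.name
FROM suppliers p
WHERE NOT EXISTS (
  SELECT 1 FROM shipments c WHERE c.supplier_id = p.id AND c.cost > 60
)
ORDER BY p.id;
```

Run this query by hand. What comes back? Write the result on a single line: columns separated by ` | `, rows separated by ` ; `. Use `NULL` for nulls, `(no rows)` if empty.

For each suppliers row, check whether any shipments with matching supplier_id has cost > 60.
Keep rows where that is false.

9 | Nora ; 12 | Owen ; 14 | Zane ; 16 | Kira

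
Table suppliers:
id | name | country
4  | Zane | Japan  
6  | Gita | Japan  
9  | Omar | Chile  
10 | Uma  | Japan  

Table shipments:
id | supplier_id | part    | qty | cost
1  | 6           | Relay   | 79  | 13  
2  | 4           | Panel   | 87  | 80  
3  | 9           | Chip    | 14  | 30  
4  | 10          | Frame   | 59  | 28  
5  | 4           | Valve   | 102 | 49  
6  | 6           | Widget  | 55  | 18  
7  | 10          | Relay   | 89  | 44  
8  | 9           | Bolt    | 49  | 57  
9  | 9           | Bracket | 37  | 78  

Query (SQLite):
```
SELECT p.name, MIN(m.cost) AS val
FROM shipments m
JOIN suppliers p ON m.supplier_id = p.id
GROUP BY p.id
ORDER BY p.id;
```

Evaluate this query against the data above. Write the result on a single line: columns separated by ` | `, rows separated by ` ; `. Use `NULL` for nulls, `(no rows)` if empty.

Join each shipments row to its suppliers via supplier_id.
Group joined rows by suppliers.id; compute MIN(m.cost) per group.
  4: ids {2, 5} → MIN(m.cost)=49
  6: ids {1, 6} → MIN(m.cost)=13
  9: ids {3, 8, 9} → MIN(m.cost)=30
  10: ids {4, 7} → MIN(m.cost)=28

Zane | 49 ; Gita | 13 ; Omar | 30 ; Uma | 28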